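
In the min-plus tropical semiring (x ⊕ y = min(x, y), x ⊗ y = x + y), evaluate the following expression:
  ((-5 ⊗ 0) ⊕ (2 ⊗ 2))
((-5 ⊗ 0) ⊕ (2 ⊗ 2)) = -5

Expand innermost to outermost. Recall ⊕ takes the minimum of its arguments and ⊗ takes their sum. Working out the expression ((-5 ⊗ 0) ⊕ (2 ⊗ 2)) gives -5.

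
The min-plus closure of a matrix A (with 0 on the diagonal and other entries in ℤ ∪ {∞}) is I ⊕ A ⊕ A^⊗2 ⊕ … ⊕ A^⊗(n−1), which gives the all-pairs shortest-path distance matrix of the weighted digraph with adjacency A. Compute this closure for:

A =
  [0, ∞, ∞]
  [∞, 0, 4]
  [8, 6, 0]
Closure =
  [0, ∞, ∞]
  [12, 0, 4]
  [8, 6, 0]

This is the Floyd-Warshall all-pairs shortest-path computation. For each intermediate vertex k = 0, 1, …, 2, update dist[i][j] ← min(dist[i][j], dist[i][k] + dist[k][j]). The final matrix gives, for each (i, j), the minimum total weight of any directed path from i to j (possibly empty when i = j).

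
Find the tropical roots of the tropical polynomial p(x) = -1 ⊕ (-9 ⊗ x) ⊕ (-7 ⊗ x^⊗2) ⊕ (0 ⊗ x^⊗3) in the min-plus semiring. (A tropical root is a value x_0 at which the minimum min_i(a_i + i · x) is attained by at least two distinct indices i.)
Roots: {-7, -2, 8}

Each tropical root is a break point of the lower envelope of the lines y = a_i + i · x (there are 4 lines, with slopes 0, 1, ..., 3). Only the lines that attain the minimum somewhere contribute to roots; other lines are dominated. Here the surviving (envelope) indices are i = 3, i = 2, i = 1, i = 0.
Intersections between consecutive envelope lines give the roots: for adjacent envelope indices i < j the intersection is x = (a_i − a_j) / (j − i). Reading off the sorted break points: {-7, -2, 8}.
Verification: at each break x_0, at least two indices attain the minimum of min_i(a_i + i · x_0).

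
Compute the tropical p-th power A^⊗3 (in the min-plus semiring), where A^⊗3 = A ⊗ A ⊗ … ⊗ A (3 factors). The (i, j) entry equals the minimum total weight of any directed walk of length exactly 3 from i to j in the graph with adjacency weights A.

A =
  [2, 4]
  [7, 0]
A^⊗3 =
  [6, 4]
  [7, 0]

Each entry (A^⊗3)_ij equals the minimum over all length-3 walks i = v_0 → v_1 → … → v_3 = j of Σ_t A[v_t][v_{t+1}]. For example, for (i, j) = (0, 1) we minimise over 4 possible intermediate vertex sequences; the minimum is 4, attained along the walk 0 → 1 → 1 → 1.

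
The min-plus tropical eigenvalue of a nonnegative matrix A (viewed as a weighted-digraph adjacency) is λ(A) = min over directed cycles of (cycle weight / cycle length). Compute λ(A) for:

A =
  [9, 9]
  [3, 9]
λ(A) = 6

Enumerate directed cycles and compute their means (weight / length). Sample:
  cycle 0 → 0: weight = 9, length = 1, mean = 9/1 ≈ 9.000
  cycle 1 → 1: weight = 9, length = 1, mean = 9/1 ≈ 9.000
  cycle 0 → 1 → 0: weight = 12, length = 2, mean = 12/2 ≈ 6.000
  cycle 1 → 0 → 1: weight = 12, length = 2, mean = 12/2 ≈ 6.000
Minimum mean = 6.000, attained e.g. along the cycle 0 → 1 → 0 with weight 12 and length 2. So λ(A) = 12/2 = 6.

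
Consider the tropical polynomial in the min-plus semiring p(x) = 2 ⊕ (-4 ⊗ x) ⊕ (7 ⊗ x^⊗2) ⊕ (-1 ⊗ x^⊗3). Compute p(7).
p(7) = 2

A tropical monomial a ⊗ x^⊗i evaluates to a + i · x. Evaluating each term at x = 7:
  Term 0 contributes 2 + 0 · 7 = 2
  Term 1 contributes -4 + 1 · 7 = 3
  Term 2 contributes 7 + 2 · 7 = 21
  Term 3 contributes -1 + 3 · 7 = 20
p(7) = ⊕ of these = min[2, 3, 21, 20] = 2.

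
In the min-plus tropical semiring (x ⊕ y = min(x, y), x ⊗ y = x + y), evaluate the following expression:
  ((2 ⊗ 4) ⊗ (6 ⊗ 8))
((2 ⊗ 4) ⊗ (6 ⊗ 8)) = 20

Expand innermost to outermost. Recall ⊕ takes the minimum of its arguments and ⊗ takes their sum. Working out the expression ((2 ⊗ 4) ⊗ (6 ⊗ 8)) gives 20.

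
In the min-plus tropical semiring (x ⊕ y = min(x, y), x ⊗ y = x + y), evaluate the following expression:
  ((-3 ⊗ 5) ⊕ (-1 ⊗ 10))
((-3 ⊗ 5) ⊕ (-1 ⊗ 10)) = 2

Expand innermost to outermost. Recall ⊕ takes the minimum of its arguments and ⊗ takes their sum. Working out the expression ((-3 ⊗ 5) ⊕ (-1 ⊗ 10)) gives 2.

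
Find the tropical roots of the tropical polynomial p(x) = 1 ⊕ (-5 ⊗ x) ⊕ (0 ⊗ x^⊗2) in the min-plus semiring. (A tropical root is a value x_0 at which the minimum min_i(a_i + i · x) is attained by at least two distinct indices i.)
Roots: {-5, 6}

Each tropical root is a break point of the lower envelope of the lines y = a_i + i · x (there are 3 lines, with slopes 0, 1, ..., 2). Only the lines that attain the minimum somewhere contribute to roots; other lines are dominated. Here the surviving (envelope) indices are i = 2, i = 1, i = 0.
Intersections between consecutive envelope lines give the roots: for adjacent envelope indices i < j the intersection is x = (a_i − a_j) / (j − i). Reading off the sorted break points: {-5, 6}.
Verification: at each break x_0, at least two indices attain the minimum of min_i(a_i + i · x_0).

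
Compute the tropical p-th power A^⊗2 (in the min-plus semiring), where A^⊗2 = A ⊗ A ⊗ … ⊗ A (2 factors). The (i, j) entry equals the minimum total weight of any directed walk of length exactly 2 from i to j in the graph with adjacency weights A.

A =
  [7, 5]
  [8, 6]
A^⊗2 =
  [13, 11]
  [14, 12]

Each entry (A^⊗2)_ij equals the minimum over all length-2 walks i = v_0 → v_1 → … → v_2 = j of Σ_t A[v_t][v_{t+1}]. For example, for (i, j) = (0, 1) we minimise over 2 possible intermediate vertex sequences; the minimum is 11, attained along the walk 0 → 1 → 1.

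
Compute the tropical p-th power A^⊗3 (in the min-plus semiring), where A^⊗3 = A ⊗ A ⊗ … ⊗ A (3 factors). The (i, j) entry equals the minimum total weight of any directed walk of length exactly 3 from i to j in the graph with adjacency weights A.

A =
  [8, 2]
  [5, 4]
A^⊗3 =
  [11, 9]
  [12, 11]

Each entry (A^⊗3)_ij equals the minimum over all length-3 walks i = v_0 → v_1 → … → v_3 = j of Σ_t A[v_t][v_{t+1}]. For example, for (i, j) = (0, 1) we minimise over 4 possible intermediate vertex sequences; the minimum is 9, attained along the walk 0 → 1 → 0 → 1.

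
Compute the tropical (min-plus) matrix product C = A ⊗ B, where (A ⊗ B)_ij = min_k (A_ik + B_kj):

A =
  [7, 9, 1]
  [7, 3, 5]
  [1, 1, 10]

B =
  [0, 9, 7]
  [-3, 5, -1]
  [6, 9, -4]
A ⊗ B =
  [6, 10, -3]
  [0, 8, 1]
  [-2, 6, 0]

Apply the min-plus product entry-by-entry:
  C[0][0] = min over k of (A[0][0] + B[0][0] = 7 + 0 = 7, A[0][1] + B[1][0] = 9 + -3 = 6, A[0][2] + B[2][0] = 1 + 6 = 7) = 6 (attained at k = 1)
  C[0][1] = min over k of (A[0][0] + B[0][1] = 7 + 9 = 16, A[0][1] + B[1][1] = 9 + 5 = 14, A[0][2] + B[2][1] = 1 + 9 = 10) = 10 (attained at k = 2)
  C[0][2] = min over k of (A[0][0] + B[0][2] = 7 + 7 = 14, A[0][1] + B[1][2] = 9 + -1 = 8, A[0][2] + B[2][2] = 1 + -4 = -3) = -3 (attained at k = 2)
  C[1][0] = min over k of (A[1][0] + B[0][0] = 7 + 0 = 7, A[1][1] + B[1][0] = 3 + -3 = 0, A[1][2] + B[2][0] = 5 + 6 = 11) = 0 (attained at k = 1)
  C[1][1] = min over k of (A[1][0] + B[0][1] = 7 + 9 = 16, A[1][1] + B[1][1] = 3 + 5 = 8, A[1][2] + B[2][1] = 5 + 9 = 14) = 8 (attained at k = 1)
  C[1][2] = min over k of (A[1][0] + B[0][2] = 7 + 7 = 14, A[1][1] + B[1][2] = 3 + -1 = 2, A[1][2] + B[2][2] = 5 + -4 = 1) = 1 (attained at k = 2)
  C[2][0] = min over k of (A[2][0] + B[0][0] = 1 + 0 = 1, A[2][1] + B[1][0] = 1 + -3 = -2, A[2][2] + B[2][0] = 10 + 6 = 16) = -2 (attained at k = 1)
  C[2][1] = min over k of (A[2][0] + B[0][1] = 1 + 9 = 10, A[2][1] + B[1][1] = 1 + 5 = 6, A[2][2] + B[2][1] = 10 + 9 = 19) = 6 (attained at k = 1)
  C[2][2] = min over k of (A[2][0] + B[0][2] = 1 + 7 = 8, A[2][1] + B[1][2] = 1 + -1 = 0, A[2][2] + B[2][2] = 10 + -4 = 6) = 0 (attained at k = 1)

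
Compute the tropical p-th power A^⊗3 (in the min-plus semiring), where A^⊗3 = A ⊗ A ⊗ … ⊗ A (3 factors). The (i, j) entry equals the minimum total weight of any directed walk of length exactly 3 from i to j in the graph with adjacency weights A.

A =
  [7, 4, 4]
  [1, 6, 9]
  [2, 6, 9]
A^⊗3 =
  [11, 9, 9]
  [6, 11, 11]
  [7, 11, 11]

Each entry (A^⊗3)_ij equals the minimum over all length-3 walks i = v_0 → v_1 → … → v_3 = j of Σ_t A[v_t][v_{t+1}]. For example, for (i, j) = (0, 2) we minimise over 9 possible intermediate vertex sequences; the minimum is 9, attained along the walk 0 → 1 → 0 → 2.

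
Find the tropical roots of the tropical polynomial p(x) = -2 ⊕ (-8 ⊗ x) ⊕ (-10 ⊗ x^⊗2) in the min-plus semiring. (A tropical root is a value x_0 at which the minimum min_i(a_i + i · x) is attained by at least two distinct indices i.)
Roots: {2, 6}

Each tropical root is a break point of the lower envelope of the lines y = a_i + i · x (there are 3 lines, with slopes 0, 1, ..., 2). Only the lines that attain the minimum somewhere contribute to roots; other lines are dominated. Here the surviving (envelope) indices are i = 2, i = 1, i = 0.
Intersections between consecutive envelope lines give the roots: for adjacent envelope indices i < j the intersection is x = (a_i − a_j) / (j − i). Reading off the sorted break points: {2, 6}.
Verification: at each break x_0, at least two indices attain the minimum of min_i(a_i + i · x_0).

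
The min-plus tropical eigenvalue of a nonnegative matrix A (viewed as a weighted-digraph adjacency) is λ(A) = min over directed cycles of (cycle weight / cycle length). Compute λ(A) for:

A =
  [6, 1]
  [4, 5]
λ(A) = 5/2

Enumerate directed cycles and compute their means (weight / length). Sample:
  cycle 0 → 0: weight = 6, length = 1, mean = 6/1 ≈ 6.000
  cycle 1 → 1: weight = 5, length = 1, mean = 5/1 ≈ 5.000
  cycle 0 → 1 → 0: weight = 5, length = 2, mean = 5/2 ≈ 2.500
  cycle 1 → 0 → 1: weight = 5, length = 2, mean = 5/2 ≈ 2.500
Minimum mean = 2.500, attained e.g. along the cycle 0 → 1 → 0 with weight 5 and length 2. So λ(A) = 5/2 = 5/2.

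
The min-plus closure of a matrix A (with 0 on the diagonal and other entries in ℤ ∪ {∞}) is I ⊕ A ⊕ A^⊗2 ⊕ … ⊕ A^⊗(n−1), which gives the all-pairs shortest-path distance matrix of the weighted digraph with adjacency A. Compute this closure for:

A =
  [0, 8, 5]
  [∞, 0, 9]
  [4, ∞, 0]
Closure =
  [0, 8, 5]
  [13, 0, 9]
  [4, 12, 0]

This is the Floyd-Warshall all-pairs shortest-path computation. For each intermediate vertex k = 0, 1, …, 2, update dist[i][j] ← min(dist[i][j], dist[i][k] + dist[k][j]). The final matrix gives, for each (i, j), the minimum total weight of any directed path from i to j (possibly empty when i = j).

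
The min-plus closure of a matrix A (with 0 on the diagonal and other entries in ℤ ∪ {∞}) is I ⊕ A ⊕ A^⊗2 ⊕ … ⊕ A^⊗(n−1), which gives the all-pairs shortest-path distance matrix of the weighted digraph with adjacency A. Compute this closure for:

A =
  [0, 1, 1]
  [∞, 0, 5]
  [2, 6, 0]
Closure =
  [0, 1, 1]
  [7, 0, 5]
  [2, 3, 0]

This is the Floyd-Warshall all-pairs shortest-path computation. For each intermediate vertex k = 0, 1, …, 2, update dist[i][j] ← min(dist[i][j], dist[i][k] + dist[k][j]). The final matrix gives, for each (i, j), the minimum total weight of any directed path from i to j (possibly empty when i = j).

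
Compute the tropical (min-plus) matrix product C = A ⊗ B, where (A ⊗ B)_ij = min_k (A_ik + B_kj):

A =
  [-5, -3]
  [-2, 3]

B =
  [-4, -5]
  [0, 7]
A ⊗ B =
  [-9, -10]
  [-6, -7]

Apply the min-plus product entry-by-entry:
  C[0][0] = min over k of (A[0][0] + B[0][0] = -5 + -4 = -9, A[0][1] + B[1][0] = -3 + 0 = -3) = -9 (attained at k = 0)
  C[0][1] = min over k of (A[0][0] + B[0][1] = -5 + -5 = -10, A[0][1] + B[1][1] = -3 + 7 = 4) = -10 (attained at k = 0)
  C[1][0] = min over k of (A[1][0] + B[0][0] = -2 + -4 = -6, A[1][1] + B[1][0] = 3 + 0 = 3) = -6 (attained at k = 0)
  C[1][1] = min over k of (A[1][0] + B[0][1] = -2 + -5 = -7, A[1][1] + B[1][1] = 3 + 7 = 10) = -7 (attained at k = 0)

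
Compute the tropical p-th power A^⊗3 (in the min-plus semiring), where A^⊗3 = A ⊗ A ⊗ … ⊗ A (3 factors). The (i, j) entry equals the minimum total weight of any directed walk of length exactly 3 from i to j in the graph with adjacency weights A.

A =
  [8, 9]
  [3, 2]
A^⊗3 =
  [14, 13]
  [7, 6]

Each entry (A^⊗3)_ij equals the minimum over all length-3 walks i = v_0 → v_1 → … → v_3 = j of Σ_t A[v_t][v_{t+1}]. For example, for (i, j) = (0, 1) we minimise over 4 possible intermediate vertex sequences; the minimum is 13, attained along the walk 0 → 1 → 1 → 1.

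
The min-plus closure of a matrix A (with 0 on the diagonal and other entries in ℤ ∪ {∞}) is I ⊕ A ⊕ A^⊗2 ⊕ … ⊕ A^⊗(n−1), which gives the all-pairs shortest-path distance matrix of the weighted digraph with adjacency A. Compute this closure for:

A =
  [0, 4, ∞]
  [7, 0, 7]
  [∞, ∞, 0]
Closure =
  [0, 4, 11]
  [7, 0, 7]
  [∞, ∞, 0]

This is the Floyd-Warshall all-pairs shortest-path computation. For each intermediate vertex k = 0, 1, …, 2, update dist[i][j] ← min(dist[i][j], dist[i][k] + dist[k][j]). The final matrix gives, for each (i, j), the minimum total weight of any directed path from i to j (possibly empty when i = j).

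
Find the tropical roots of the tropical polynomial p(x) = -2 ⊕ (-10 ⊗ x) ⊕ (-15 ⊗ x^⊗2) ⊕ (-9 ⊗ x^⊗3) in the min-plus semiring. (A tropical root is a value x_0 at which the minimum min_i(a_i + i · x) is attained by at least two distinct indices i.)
Roots: {-6, 5, 8}

Each tropical root is a break point of the lower envelope of the lines y = a_i + i · x (there are 4 lines, with slopes 0, 1, ..., 3). Only the lines that attain the minimum somewhere contribute to roots; other lines are dominated. Here the surviving (envelope) indices are i = 3, i = 2, i = 1, i = 0.
Intersections between consecutive envelope lines give the roots: for adjacent envelope indices i < j the intersection is x = (a_i − a_j) / (j − i). Reading off the sorted break points: {-6, 5, 8}.
Verification: at each break x_0, at least two indices attain the minimum of min_i(a_i + i · x_0).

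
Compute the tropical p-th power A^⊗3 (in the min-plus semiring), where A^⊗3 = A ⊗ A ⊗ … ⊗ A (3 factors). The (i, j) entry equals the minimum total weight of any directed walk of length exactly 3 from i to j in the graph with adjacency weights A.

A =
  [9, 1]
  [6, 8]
A^⊗3 =
  [15, 8]
  [13, 15]

Each entry (A^⊗3)_ij equals the minimum over all length-3 walks i = v_0 → v_1 → … → v_3 = j of Σ_t A[v_t][v_{t+1}]. For example, for (i, j) = (0, 1) we minimise over 4 possible intermediate vertex sequences; the minimum is 8, attained along the walk 0 → 1 → 0 → 1.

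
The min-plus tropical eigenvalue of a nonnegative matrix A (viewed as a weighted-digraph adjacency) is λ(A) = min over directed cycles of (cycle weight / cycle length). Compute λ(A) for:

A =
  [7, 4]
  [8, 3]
λ(A) = 3

Enumerate directed cycles and compute their means (weight / length). Sample:
  cycle 0 → 0: weight = 7, length = 1, mean = 7/1 ≈ 7.000
  cycle 1 → 1: weight = 3, length = 1, mean = 3/1 ≈ 3.000
  cycle 0 → 1 → 0: weight = 12, length = 2, mean = 12/2 ≈ 6.000
  cycle 1 → 0 → 1: weight = 12, length = 2, mean = 12/2 ≈ 6.000
Minimum mean = 3.000, attained e.g. along the cycle 1 → 1 with weight 3 and length 1. So λ(A) = 3/1 = 3.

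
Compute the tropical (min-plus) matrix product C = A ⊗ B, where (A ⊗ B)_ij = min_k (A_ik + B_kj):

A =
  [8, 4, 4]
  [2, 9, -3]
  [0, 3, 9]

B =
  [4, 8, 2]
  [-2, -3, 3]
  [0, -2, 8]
A ⊗ B =
  [2, 1, 7]
  [-3, -5, 4]
  [1, 0, 2]

Apply the min-plus product entry-by-entry:
  C[0][0] = min over k of (A[0][0] + B[0][0] = 8 + 4 = 12, A[0][1] + B[1][0] = 4 + -2 = 2, A[0][2] + B[2][0] = 4 + 0 = 4) = 2 (attained at k = 1)
  C[0][1] = min over k of (A[0][0] + B[0][1] = 8 + 8 = 16, A[0][1] + B[1][1] = 4 + -3 = 1, A[0][2] + B[2][1] = 4 + -2 = 2) = 1 (attained at k = 1)
  C[0][2] = min over k of (A[0][0] + B[0][2] = 8 + 2 = 10, A[0][1] + B[1][2] = 4 + 3 = 7, A[0][2] + B[2][2] = 4 + 8 = 12) = 7 (attained at k = 1)
  C[1][0] = min over k of (A[1][0] + B[0][0] = 2 + 4 = 6, A[1][1] + B[1][0] = 9 + -2 = 7, A[1][2] + B[2][0] = -3 + 0 = -3) = -3 (attained at k = 2)
  C[1][1] = min over k of (A[1][0] + B[0][1] = 2 + 8 = 10, A[1][1] + B[1][1] = 9 + -3 = 6, A[1][2] + B[2][1] = -3 + -2 = -5) = -5 (attained at k = 2)
  C[1][2] = min over k of (A[1][0] + B[0][2] = 2 + 2 = 4, A[1][1] + B[1][2] = 9 + 3 = 12, A[1][2] + B[2][2] = -3 + 8 = 5) = 4 (attained at k = 0)
  C[2][0] = min over k of (A[2][0] + B[0][0] = 0 + 4 = 4, A[2][1] + B[1][0] = 3 + -2 = 1, A[2][2] + B[2][0] = 9 + 0 = 9) = 1 (attained at k = 1)
  C[2][1] = min over k of (A[2][0] + B[0][1] = 0 + 8 = 8, A[2][1] + B[1][1] = 3 + -3 = 0, A[2][2] + B[2][1] = 9 + -2 = 7) = 0 (attained at k = 1)
  C[2][2] = min over k of (A[2][0] + B[0][2] = 0 + 2 = 2, A[2][1] + B[1][2] = 3 + 3 = 6, A[2][2] + B[2][2] = 9 + 8 = 17) = 2 (attained at k = 0)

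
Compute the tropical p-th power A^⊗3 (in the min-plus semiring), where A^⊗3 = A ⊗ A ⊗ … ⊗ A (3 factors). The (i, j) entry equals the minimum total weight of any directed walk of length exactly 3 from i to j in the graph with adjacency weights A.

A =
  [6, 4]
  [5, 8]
A^⊗3 =
  [15, 13]
  [14, 15]

Each entry (A^⊗3)_ij equals the minimum over all length-3 walks i = v_0 → v_1 → … → v_3 = j of Σ_t A[v_t][v_{t+1}]. For example, for (i, j) = (0, 1) we minimise over 4 possible intermediate vertex sequences; the minimum is 13, attained along the walk 0 → 1 → 0 → 1.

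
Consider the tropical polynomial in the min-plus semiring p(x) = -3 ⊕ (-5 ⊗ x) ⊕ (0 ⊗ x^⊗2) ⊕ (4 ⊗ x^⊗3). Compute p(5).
p(5) = -3

A tropical monomial a ⊗ x^⊗i evaluates to a + i · x. Evaluating each term at x = 5:
  Term 0 contributes -3 + 0 · 5 = -3
  Term 1 contributes -5 + 1 · 5 = 0
  Term 2 contributes 0 + 2 · 5 = 10
  Term 3 contributes 4 + 3 · 5 = 19
p(5) = ⊕ of these = min[-3, 0, 10, 19] = -3.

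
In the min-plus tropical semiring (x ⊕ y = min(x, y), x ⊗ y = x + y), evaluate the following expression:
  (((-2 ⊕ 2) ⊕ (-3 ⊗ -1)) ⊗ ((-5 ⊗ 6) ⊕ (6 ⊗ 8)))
(((-2 ⊕ 2) ⊕ (-3 ⊗ -1)) ⊗ ((-5 ⊗ 6) ⊕ (6 ⊗ 8))) = -3

Expand innermost to outermost. Recall ⊕ takes the minimum of its arguments and ⊗ takes their sum. Working out the expression (((-2 ⊕ 2) ⊕ (-3 ⊗ -1)) ⊗ ((-5 ⊗ 6) ⊕ (6 ⊗ 8))) gives -3.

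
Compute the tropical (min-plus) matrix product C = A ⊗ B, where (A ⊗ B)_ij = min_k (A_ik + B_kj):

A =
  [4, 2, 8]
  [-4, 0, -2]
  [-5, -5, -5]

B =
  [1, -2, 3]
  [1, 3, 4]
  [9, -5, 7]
A ⊗ B =
  [3, 2, 6]
  [-3, -7, -1]
  [-4, -10, -2]

Apply the min-plus product entry-by-entry:
  C[0][0] = min over k of (A[0][0] + B[0][0] = 4 + 1 = 5, A[0][1] + B[1][0] = 2 + 1 = 3, A[0][2] + B[2][0] = 8 + 9 = 17) = 3 (attained at k = 1)
  C[0][1] = min over k of (A[0][0] + B[0][1] = 4 + -2 = 2, A[0][1] + B[1][1] = 2 + 3 = 5, A[0][2] + B[2][1] = 8 + -5 = 3) = 2 (attained at k = 0)
  C[0][2] = min over k of (A[0][0] + B[0][2] = 4 + 3 = 7, A[0][1] + B[1][2] = 2 + 4 = 6, A[0][2] + B[2][2] = 8 + 7 = 15) = 6 (attained at k = 1)
  C[1][0] = min over k of (A[1][0] + B[0][0] = -4 + 1 = -3, A[1][1] + B[1][0] = 0 + 1 = 1, A[1][2] + B[2][0] = -2 + 9 = 7) = -3 (attained at k = 0)
  C[1][1] = min over k of (A[1][0] + B[0][1] = -4 + -2 = -6, A[1][1] + B[1][1] = 0 + 3 = 3, A[1][2] + B[2][1] = -2 + -5 = -7) = -7 (attained at k = 2)
  C[1][2] = min over k of (A[1][0] + B[0][2] = -4 + 3 = -1, A[1][1] + B[1][2] = 0 + 4 = 4, A[1][2] + B[2][2] = -2 + 7 = 5) = -1 (attained at k = 0)
  C[2][0] = min over k of (A[2][0] + B[0][0] = -5 + 1 = -4, A[2][1] + B[1][0] = -5 + 1 = -4, A[2][2] + B[2][0] = -5 + 9 = 4) = -4 (attained at k = 0)
  C[2][1] = min over k of (A[2][0] + B[0][1] = -5 + -2 = -7, A[2][1] + B[1][1] = -5 + 3 = -2, A[2][2] + B[2][1] = -5 + -5 = -10) = -10 (attained at k = 2)
  C[2][2] = min over k of (A[2][0] + B[0][2] = -5 + 3 = -2, A[2][1] + B[1][2] = -5 + 4 = -1, A[2][2] + B[2][2] = -5 + 7 = 2) = -2 (attained at k = 0)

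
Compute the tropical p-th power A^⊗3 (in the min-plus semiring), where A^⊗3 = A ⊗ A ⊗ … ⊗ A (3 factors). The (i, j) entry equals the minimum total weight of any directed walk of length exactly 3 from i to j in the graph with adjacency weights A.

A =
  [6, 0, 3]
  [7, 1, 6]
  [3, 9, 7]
A^⊗3 =
  [8, 2, 7]
  [9, 3, 8]
  [9, 4, 9]

Each entry (A^⊗3)_ij equals the minimum over all length-3 walks i = v_0 → v_1 → … → v_3 = j of Σ_t A[v_t][v_{t+1}]. For example, for (i, j) = (0, 2) we minimise over 9 possible intermediate vertex sequences; the minimum is 7, attained along the walk 0 → 1 → 1 → 2.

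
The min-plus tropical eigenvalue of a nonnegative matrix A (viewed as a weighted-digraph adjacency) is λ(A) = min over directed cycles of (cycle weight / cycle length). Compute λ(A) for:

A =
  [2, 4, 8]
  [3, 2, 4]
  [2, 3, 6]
λ(A) = 2

Enumerate directed cycles and compute their means (weight / length). Sample:
  cycle 0 → 0: weight = 2, length = 1, mean = 2/1 ≈ 2.000
  cycle 1 → 1: weight = 2, length = 1, mean = 2/1 ≈ 2.000
  cycle 2 → 2: weight = 6, length = 1, mean = 6/1 ≈ 6.000
  cycle 0 → 1 → 0: weight = 7, length = 2, mean = 7/2 ≈ 3.500
  cycle 0 → 2 → 0: weight = 10, length = 2, mean = 10/2 ≈ 5.000
  cycle 1 → 0 → 1: weight = 7, length = 2, mean = 7/2 ≈ 3.500
Minimum mean = 2.000, attained e.g. along the cycle 0 → 0 with weight 2 and length 1. So λ(A) = 2/1 = 2.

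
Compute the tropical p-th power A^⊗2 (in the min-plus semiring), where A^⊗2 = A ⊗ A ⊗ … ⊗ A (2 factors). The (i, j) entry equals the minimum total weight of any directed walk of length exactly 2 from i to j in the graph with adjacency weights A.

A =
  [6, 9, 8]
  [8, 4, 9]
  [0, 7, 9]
A^⊗2 =
  [8, 13, 14]
  [9, 8, 13]
  [6, 9, 8]

Each entry (A^⊗2)_ij equals the minimum over all length-2 walks i = v_0 → v_1 → … → v_2 = j of Σ_t A[v_t][v_{t+1}]. For example, for (i, j) = (0, 2) we minimise over 3 possible intermediate vertex sequences; the minimum is 14, attained along the walk 0 → 0 → 2.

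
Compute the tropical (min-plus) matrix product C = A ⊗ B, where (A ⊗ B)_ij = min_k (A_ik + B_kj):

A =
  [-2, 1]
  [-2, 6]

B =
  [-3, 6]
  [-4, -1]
A ⊗ B =
  [-5, 0]
  [-5, 4]

Apply the min-plus product entry-by-entry:
  C[0][0] = min over k of (A[0][0] + B[0][0] = -2 + -3 = -5, A[0][1] + B[1][0] = 1 + -4 = -3) = -5 (attained at k = 0)
  C[0][1] = min over k of (A[0][0] + B[0][1] = -2 + 6 = 4, A[0][1] + B[1][1] = 1 + -1 = 0) = 0 (attained at k = 1)
  C[1][0] = min over k of (A[1][0] + B[0][0] = -2 + -3 = -5, A[1][1] + B[1][0] = 6 + -4 = 2) = -5 (attained at k = 0)
  C[1][1] = min over k of (A[1][0] + B[0][1] = -2 + 6 = 4, A[1][1] + B[1][1] = 6 + -1 = 5) = 4 (attained at k = 0)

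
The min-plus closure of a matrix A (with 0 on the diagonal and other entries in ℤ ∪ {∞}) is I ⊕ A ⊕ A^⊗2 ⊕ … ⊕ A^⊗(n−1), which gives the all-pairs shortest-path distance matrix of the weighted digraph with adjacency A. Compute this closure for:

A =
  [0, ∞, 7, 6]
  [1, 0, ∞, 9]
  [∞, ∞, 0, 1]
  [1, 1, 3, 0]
Closure =
  [0, 7, 7, 6]
  [1, 0, 8, 7]
  [2, 2, 0, 1]
  [1, 1, 3, 0]

This is the Floyd-Warshall all-pairs shortest-path computation. For each intermediate vertex k = 0, 1, …, 3, update dist[i][j] ← min(dist[i][j], dist[i][k] + dist[k][j]). The final matrix gives, for each (i, j), the minimum total weight of any directed path from i to j (possibly empty when i = j).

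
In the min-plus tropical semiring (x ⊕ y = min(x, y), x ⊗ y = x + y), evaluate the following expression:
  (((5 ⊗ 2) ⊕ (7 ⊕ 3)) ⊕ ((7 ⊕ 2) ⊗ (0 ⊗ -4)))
(((5 ⊗ 2) ⊕ (7 ⊕ 3)) ⊕ ((7 ⊕ 2) ⊗ (0 ⊗ -4))) = -2

Expand innermost to outermost. Recall ⊕ takes the minimum of its arguments and ⊗ takes their sum. Working out the expression (((5 ⊗ 2) ⊕ (7 ⊕ 3)) ⊕ ((7 ⊕ 2) ⊗ (0 ⊗ -4))) gives -2.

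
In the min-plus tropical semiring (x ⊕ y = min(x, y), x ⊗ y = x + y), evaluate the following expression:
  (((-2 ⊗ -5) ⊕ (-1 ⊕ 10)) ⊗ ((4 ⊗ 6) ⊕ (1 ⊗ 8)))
(((-2 ⊗ -5) ⊕ (-1 ⊕ 10)) ⊗ ((4 ⊗ 6) ⊕ (1 ⊗ 8))) = 2

Expand innermost to outermost. Recall ⊕ takes the minimum of its arguments and ⊗ takes their sum. Working out the expression (((-2 ⊗ -5) ⊕ (-1 ⊕ 10)) ⊗ ((4 ⊗ 6) ⊕ (1 ⊗ 8))) gives 2.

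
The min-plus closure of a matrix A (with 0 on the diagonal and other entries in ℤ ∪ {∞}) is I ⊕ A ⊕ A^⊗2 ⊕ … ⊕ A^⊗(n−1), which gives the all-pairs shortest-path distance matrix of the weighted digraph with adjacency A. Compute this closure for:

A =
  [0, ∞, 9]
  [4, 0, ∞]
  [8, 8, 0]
Closure =
  [0, 17, 9]
  [4, 0, 13]
  [8, 8, 0]

This is the Floyd-Warshall all-pairs shortest-path computation. For each intermediate vertex k = 0, 1, …, 2, update dist[i][j] ← min(dist[i][j], dist[i][k] + dist[k][j]). The final matrix gives, for each (i, j), the minimum total weight of any directed path from i to j (possibly empty when i = j).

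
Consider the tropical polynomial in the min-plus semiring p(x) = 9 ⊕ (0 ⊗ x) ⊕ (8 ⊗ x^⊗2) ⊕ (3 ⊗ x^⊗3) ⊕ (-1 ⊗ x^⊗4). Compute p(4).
p(4) = 4

A tropical monomial a ⊗ x^⊗i evaluates to a + i · x. Evaluating each term at x = 4:
  Term 0 contributes 9 + 0 · 4 = 9
  Term 1 contributes 0 + 1 · 4 = 4
  Term 2 contributes 8 + 2 · 4 = 16
  Term 3 contributes 3 + 3 · 4 = 15
  Term 4 contributes -1 + 4 · 4 = 15
p(4) = ⊕ of these = min[9, 4, 16, 15, 15] = 4.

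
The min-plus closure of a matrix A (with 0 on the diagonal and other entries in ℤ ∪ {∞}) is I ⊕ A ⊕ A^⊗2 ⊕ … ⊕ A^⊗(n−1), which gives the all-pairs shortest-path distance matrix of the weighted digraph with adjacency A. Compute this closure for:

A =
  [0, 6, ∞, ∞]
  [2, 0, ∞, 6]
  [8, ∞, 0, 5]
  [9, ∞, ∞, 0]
Closure =
  [0, 6, ∞, 12]
  [2, 0, ∞, 6]
  [8, 14, 0, 5]
  [9, 15, ∞, 0]

This is the Floyd-Warshall all-pairs shortest-path computation. For each intermediate vertex k = 0, 1, …, 3, update dist[i][j] ← min(dist[i][j], dist[i][k] + dist[k][j]). The final matrix gives, for each (i, j), the minimum total weight of any directed path from i to j (possibly empty when i = j).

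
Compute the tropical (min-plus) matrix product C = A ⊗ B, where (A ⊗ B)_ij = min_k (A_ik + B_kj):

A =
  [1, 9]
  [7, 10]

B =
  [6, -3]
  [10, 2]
A ⊗ B =
  [7, -2]
  [13, 4]

Apply the min-plus product entry-by-entry:
  C[0][0] = min over k of (A[0][0] + B[0][0] = 1 + 6 = 7, A[0][1] + B[1][0] = 9 + 10 = 19) = 7 (attained at k = 0)
  C[0][1] = min over k of (A[0][0] + B[0][1] = 1 + -3 = -2, A[0][1] + B[1][1] = 9 + 2 = 11) = -2 (attained at k = 0)
  C[1][0] = min over k of (A[1][0] + B[0][0] = 7 + 6 = 13, A[1][1] + B[1][0] = 10 + 10 = 20) = 13 (attained at k = 0)
  C[1][1] = min over k of (A[1][0] + B[0][1] = 7 + -3 = 4, A[1][1] + B[1][1] = 10 + 2 = 12) = 4 (attained at k = 0)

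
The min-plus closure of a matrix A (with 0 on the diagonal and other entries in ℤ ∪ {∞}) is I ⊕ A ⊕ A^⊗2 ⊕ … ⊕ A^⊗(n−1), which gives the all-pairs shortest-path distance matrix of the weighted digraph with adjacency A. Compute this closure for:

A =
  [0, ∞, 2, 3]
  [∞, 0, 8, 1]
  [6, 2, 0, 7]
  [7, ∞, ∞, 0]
Closure =
  [0, 4, 2, 3]
  [8, 0, 8, 1]
  [6, 2, 0, 3]
  [7, 11, 9, 0]

This is the Floyd-Warshall all-pairs shortest-path computation. For each intermediate vertex k = 0, 1, …, 3, update dist[i][j] ← min(dist[i][j], dist[i][k] + dist[k][j]). The final matrix gives, for each (i, j), the minimum total weight of any directed path from i to j (possibly empty when i = j).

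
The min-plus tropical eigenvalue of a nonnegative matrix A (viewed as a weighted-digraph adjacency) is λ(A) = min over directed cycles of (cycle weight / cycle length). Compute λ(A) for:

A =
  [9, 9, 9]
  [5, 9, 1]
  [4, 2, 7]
λ(A) = 3/2

Enumerate directed cycles and compute their means (weight / length). Sample:
  cycle 0 → 0: weight = 9, length = 1, mean = 9/1 ≈ 9.000
  cycle 1 → 1: weight = 9, length = 1, mean = 9/1 ≈ 9.000
  cycle 2 → 2: weight = 7, length = 1, mean = 7/1 ≈ 7.000
  cycle 0 → 1 → 0: weight = 14, length = 2, mean = 14/2 ≈ 7.000
  cycle 0 → 2 → 0: weight = 13, length = 2, mean = 13/2 ≈ 6.500
  cycle 1 → 0 → 1: weight = 14, length = 2, mean = 14/2 ≈ 7.000
Minimum mean = 1.500, attained e.g. along the cycle 1 → 2 → 1 with weight 3 and length 2. So λ(A) = 3/2 = 3/2.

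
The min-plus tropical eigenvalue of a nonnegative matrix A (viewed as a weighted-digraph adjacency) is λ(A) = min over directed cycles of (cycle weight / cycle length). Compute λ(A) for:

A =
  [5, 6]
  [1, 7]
λ(A) = 7/2

Enumerate directed cycles and compute their means (weight / length). Sample:
  cycle 0 → 0: weight = 5, length = 1, mean = 5/1 ≈ 5.000
  cycle 1 → 1: weight = 7, length = 1, mean = 7/1 ≈ 7.000
  cycle 0 → 1 → 0: weight = 7, length = 2, mean = 7/2 ≈ 3.500
  cycle 1 → 0 → 1: weight = 7, length = 2, mean = 7/2 ≈ 3.500
Minimum mean = 3.500, attained e.g. along the cycle 0 → 1 → 0 with weight 7 and length 2. So λ(A) = 7/2 = 7/2.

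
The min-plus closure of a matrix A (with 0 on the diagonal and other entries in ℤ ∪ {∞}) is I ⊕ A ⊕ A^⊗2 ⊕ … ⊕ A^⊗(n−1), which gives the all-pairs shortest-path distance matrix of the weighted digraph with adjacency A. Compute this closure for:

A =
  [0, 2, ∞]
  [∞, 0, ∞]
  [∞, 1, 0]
Closure =
  [0, 2, ∞]
  [∞, 0, ∞]
  [∞, 1, 0]

This is the Floyd-Warshall all-pairs shortest-path computation. For each intermediate vertex k = 0, 1, …, 2, update dist[i][j] ← min(dist[i][j], dist[i][k] + dist[k][j]). The final matrix gives, for each (i, j), the minimum total weight of any directed path from i to j (possibly empty when i = j).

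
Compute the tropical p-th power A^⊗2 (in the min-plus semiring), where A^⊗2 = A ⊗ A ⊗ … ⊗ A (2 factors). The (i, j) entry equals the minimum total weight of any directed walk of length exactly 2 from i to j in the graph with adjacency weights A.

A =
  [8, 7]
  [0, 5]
A^⊗2 =
  [7, 12]
  [5, 7]

Each entry (A^⊗2)_ij equals the minimum over all length-2 walks i = v_0 → v_1 → … → v_2 = j of Σ_t A[v_t][v_{t+1}]. For example, for (i, j) = (0, 1) we minimise over 2 possible intermediate vertex sequences; the minimum is 12, attained along the walk 0 → 1 → 1.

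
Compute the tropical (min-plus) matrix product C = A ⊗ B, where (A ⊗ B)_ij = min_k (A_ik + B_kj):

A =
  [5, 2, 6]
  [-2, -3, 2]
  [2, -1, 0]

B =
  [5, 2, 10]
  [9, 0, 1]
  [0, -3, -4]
A ⊗ B =
  [6, 2, 2]
  [2, -3, -2]
  [0, -3, -4]

Apply the min-plus product entry-by-entry:
  C[0][0] = min over k of (A[0][0] + B[0][0] = 5 + 5 = 10, A[0][1] + B[1][0] = 2 + 9 = 11, A[0][2] + B[2][0] = 6 + 0 = 6) = 6 (attained at k = 2)
  C[0][1] = min over k of (A[0][0] + B[0][1] = 5 + 2 = 7, A[0][1] + B[1][1] = 2 + 0 = 2, A[0][2] + B[2][1] = 6 + -3 = 3) = 2 (attained at k = 1)
  C[0][2] = min over k of (A[0][0] + B[0][2] = 5 + 10 = 15, A[0][1] + B[1][2] = 2 + 1 = 3, A[0][2] + B[2][2] = 6 + -4 = 2) = 2 (attained at k = 2)
  C[1][0] = min over k of (A[1][0] + B[0][0] = -2 + 5 = 3, A[1][1] + B[1][0] = -3 + 9 = 6, A[1][2] + B[2][0] = 2 + 0 = 2) = 2 (attained at k = 2)
  C[1][1] = min over k of (A[1][0] + B[0][1] = -2 + 2 = 0, A[1][1] + B[1][1] = -3 + 0 = -3, A[1][2] + B[2][1] = 2 + -3 = -1) = -3 (attained at k = 1)
  C[1][2] = min over k of (A[1][0] + B[0][2] = -2 + 10 = 8, A[1][1] + B[1][2] = -3 + 1 = -2, A[1][2] + B[2][2] = 2 + -4 = -2) = -2 (attained at k = 1)
  C[2][0] = min over k of (A[2][0] + B[0][0] = 2 + 5 = 7, A[2][1] + B[1][0] = -1 + 9 = 8, A[2][2] + B[2][0] = 0 + 0 = 0) = 0 (attained at k = 2)
  C[2][1] = min over k of (A[2][0] + B[0][1] = 2 + 2 = 4, A[2][1] + B[1][1] = -1 + 0 = -1, A[2][2] + B[2][1] = 0 + -3 = -3) = -3 (attained at k = 2)
  C[2][2] = min over k of (A[2][0] + B[0][2] = 2 + 10 = 12, A[2][1] + B[1][2] = -1 + 1 = 0, A[2][2] + B[2][2] = 0 + -4 = -4) = -4 (attained at k = 2)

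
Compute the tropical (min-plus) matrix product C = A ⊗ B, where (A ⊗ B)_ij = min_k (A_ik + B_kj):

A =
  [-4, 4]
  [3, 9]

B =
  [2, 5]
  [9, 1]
A ⊗ B =
  [-2, 1]
  [5, 8]

Apply the min-plus product entry-by-entry:
  C[0][0] = min over k of (A[0][0] + B[0][0] = -4 + 2 = -2, A[0][1] + B[1][0] = 4 + 9 = 13) = -2 (attained at k = 0)
  C[0][1] = min over k of (A[0][0] + B[0][1] = -4 + 5 = 1, A[0][1] + B[1][1] = 4 + 1 = 5) = 1 (attained at k = 0)
  C[1][0] = min over k of (A[1][0] + B[0][0] = 3 + 2 = 5, A[1][1] + B[1][0] = 9 + 9 = 18) = 5 (attained at k = 0)
  C[1][1] = min over k of (A[1][0] + B[0][1] = 3 + 5 = 8, A[1][1] + B[1][1] = 9 + 1 = 10) = 8 (attained at k = 0)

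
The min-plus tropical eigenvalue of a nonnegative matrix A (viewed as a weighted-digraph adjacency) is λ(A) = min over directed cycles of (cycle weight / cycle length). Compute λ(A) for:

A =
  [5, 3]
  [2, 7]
λ(A) = 5/2

Enumerate directed cycles and compute their means (weight / length). Sample:
  cycle 0 → 0: weight = 5, length = 1, mean = 5/1 ≈ 5.000
  cycle 1 → 1: weight = 7, length = 1, mean = 7/1 ≈ 7.000
  cycle 0 → 1 → 0: weight = 5, length = 2, mean = 5/2 ≈ 2.500
  cycle 1 → 0 → 1: weight = 5, length = 2, mean = 5/2 ≈ 2.500
Minimum mean = 2.500, attained e.g. along the cycle 0 → 1 → 0 with weight 5 and length 2. So λ(A) = 5/2 = 5/2.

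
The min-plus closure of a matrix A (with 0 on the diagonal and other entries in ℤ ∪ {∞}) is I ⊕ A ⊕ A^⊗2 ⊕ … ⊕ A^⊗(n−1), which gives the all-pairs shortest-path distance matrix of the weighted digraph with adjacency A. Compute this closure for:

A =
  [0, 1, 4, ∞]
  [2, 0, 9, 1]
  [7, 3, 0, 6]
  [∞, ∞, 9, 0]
Closure =
  [0, 1, 4, 2]
  [2, 0, 6, 1]
  [5, 3, 0, 4]
  [14, 12, 9, 0]

This is the Floyd-Warshall all-pairs shortest-path computation. For each intermediate vertex k = 0, 1, …, 3, update dist[i][j] ← min(dist[i][j], dist[i][k] + dist[k][j]). The final matrix gives, for each (i, j), the minimum total weight of any directed path from i to j (possibly empty when i = j).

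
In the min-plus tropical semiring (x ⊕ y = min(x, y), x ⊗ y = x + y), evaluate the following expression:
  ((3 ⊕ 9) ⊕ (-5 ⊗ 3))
((3 ⊕ 9) ⊕ (-5 ⊗ 3)) = -2

Expand innermost to outermost. Recall ⊕ takes the minimum of its arguments and ⊗ takes their sum. Working out the expression ((3 ⊕ 9) ⊕ (-5 ⊗ 3)) gives -2.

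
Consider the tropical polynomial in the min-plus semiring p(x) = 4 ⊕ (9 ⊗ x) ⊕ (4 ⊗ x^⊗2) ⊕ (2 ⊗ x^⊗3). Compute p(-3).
p(-3) = -7

A tropical monomial a ⊗ x^⊗i evaluates to a + i · x. Evaluating each term at x = -3:
  Term 0 contributes 4 + 0 · -3 = 4
  Term 1 contributes 9 + 1 · -3 = 6
  Term 2 contributes 4 + 2 · -3 = -2
  Term 3 contributes 2 + 3 · -3 = -7
p(-3) = ⊕ of these = min[4, 6, -2, -7] = -7.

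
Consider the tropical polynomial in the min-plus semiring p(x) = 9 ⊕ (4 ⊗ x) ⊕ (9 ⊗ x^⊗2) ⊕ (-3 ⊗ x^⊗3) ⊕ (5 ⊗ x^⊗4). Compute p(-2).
p(-2) = -9

A tropical monomial a ⊗ x^⊗i evaluates to a + i · x. Evaluating each term at x = -2:
  Term 0 contributes 9 + 0 · -2 = 9
  Term 1 contributes 4 + 1 · -2 = 2
  Term 2 contributes 9 + 2 · -2 = 5
  Term 3 contributes -3 + 3 · -2 = -9
  Term 4 contributes 5 + 4 · -2 = -3
p(-2) = ⊕ of these = min[9, 2, 5, -9, -3] = -9.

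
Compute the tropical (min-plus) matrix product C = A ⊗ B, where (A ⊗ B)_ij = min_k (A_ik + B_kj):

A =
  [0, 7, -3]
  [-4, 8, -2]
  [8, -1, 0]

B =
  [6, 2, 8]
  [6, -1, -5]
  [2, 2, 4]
A ⊗ B =
  [-1, -1, 1]
  [0, -2, 2]
  [2, -2, -6]

Apply the min-plus product entry-by-entry:
  C[0][0] = min over k of (A[0][0] + B[0][0] = 0 + 6 = 6, A[0][1] + B[1][0] = 7 + 6 = 13, A[0][2] + B[2][0] = -3 + 2 = -1) = -1 (attained at k = 2)
  C[0][1] = min over k of (A[0][0] + B[0][1] = 0 + 2 = 2, A[0][1] + B[1][1] = 7 + -1 = 6, A[0][2] + B[2][1] = -3 + 2 = -1) = -1 (attained at k = 2)
  C[0][2] = min over k of (A[0][0] + B[0][2] = 0 + 8 = 8, A[0][1] + B[1][2] = 7 + -5 = 2, A[0][2] + B[2][2] = -3 + 4 = 1) = 1 (attained at k = 2)
  C[1][0] = min over k of (A[1][0] + B[0][0] = -4 + 6 = 2, A[1][1] + B[1][0] = 8 + 6 = 14, A[1][2] + B[2][0] = -2 + 2 = 0) = 0 (attained at k = 2)
  C[1][1] = min over k of (A[1][0] + B[0][1] = -4 + 2 = -2, A[1][1] + B[1][1] = 8 + -1 = 7, A[1][2] + B[2][1] = -2 + 2 = 0) = -2 (attained at k = 0)
  C[1][2] = min over k of (A[1][0] + B[0][2] = -4 + 8 = 4, A[1][1] + B[1][2] = 8 + -5 = 3, A[1][2] + B[2][2] = -2 + 4 = 2) = 2 (attained at k = 2)
  C[2][0] = min over k of (A[2][0] + B[0][0] = 8 + 6 = 14, A[2][1] + B[1][0] = -1 + 6 = 5, A[2][2] + B[2][0] = 0 + 2 = 2) = 2 (attained at k = 2)
  C[2][1] = min over k of (A[2][0] + B[0][1] = 8 + 2 = 10, A[2][1] + B[1][1] = -1 + -1 = -2, A[2][2] + B[2][1] = 0 + 2 = 2) = -2 (attained at k = 1)
  C[2][2] = min over k of (A[2][0] + B[0][2] = 8 + 8 = 16, A[2][1] + B[1][2] = -1 + -5 = -6, A[2][2] + B[2][2] = 0 + 4 = 4) = -6 (attained at k = 1)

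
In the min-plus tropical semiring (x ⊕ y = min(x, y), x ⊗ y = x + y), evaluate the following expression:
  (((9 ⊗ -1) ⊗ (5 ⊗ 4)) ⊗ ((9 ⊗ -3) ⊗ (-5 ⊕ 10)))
(((9 ⊗ -1) ⊗ (5 ⊗ 4)) ⊗ ((9 ⊗ -3) ⊗ (-5 ⊕ 10))) = 18

Expand innermost to outermost. Recall ⊕ takes the minimum of its arguments and ⊗ takes their sum. Working out the expression (((9 ⊗ -1) ⊗ (5 ⊗ 4)) ⊗ ((9 ⊗ -3) ⊗ (-5 ⊕ 10))) gives 18.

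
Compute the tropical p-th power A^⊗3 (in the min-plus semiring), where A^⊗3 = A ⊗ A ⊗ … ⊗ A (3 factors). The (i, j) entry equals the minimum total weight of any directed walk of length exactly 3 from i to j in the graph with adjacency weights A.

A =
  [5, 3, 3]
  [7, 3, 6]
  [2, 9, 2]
A^⊗3 =
  [7, 8, 7]
  [10, 9, 10]
  [6, 7, 6]

Each entry (A^⊗3)_ij equals the minimum over all length-3 walks i = v_0 → v_1 → … → v_3 = j of Σ_t A[v_t][v_{t+1}]. For example, for (i, j) = (0, 2) we minimise over 9 possible intermediate vertex sequences; the minimum is 7, attained along the walk 0 → 2 → 2 → 2.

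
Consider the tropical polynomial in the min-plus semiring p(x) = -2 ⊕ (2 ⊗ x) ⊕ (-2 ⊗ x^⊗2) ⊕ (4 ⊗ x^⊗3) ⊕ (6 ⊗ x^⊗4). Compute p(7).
p(7) = -2

A tropical monomial a ⊗ x^⊗i evaluates to a + i · x. Evaluating each term at x = 7:
  Term 0 contributes -2 + 0 · 7 = -2
  Term 1 contributes 2 + 1 · 7 = 9
  Term 2 contributes -2 + 2 · 7 = 12
  Term 3 contributes 4 + 3 · 7 = 25
  Term 4 contributes 6 + 4 · 7 = 34
p(7) = ⊕ of these = min[-2, 9, 12, 25, 34] = -2.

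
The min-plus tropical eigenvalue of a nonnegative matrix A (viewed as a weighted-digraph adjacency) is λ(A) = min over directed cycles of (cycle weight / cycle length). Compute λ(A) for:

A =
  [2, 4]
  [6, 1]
λ(A) = 1

Enumerate directed cycles and compute their means (weight / length). Sample:
  cycle 0 → 0: weight = 2, length = 1, mean = 2/1 ≈ 2.000
  cycle 1 → 1: weight = 1, length = 1, mean = 1/1 ≈ 1.000
  cycle 0 → 1 → 0: weight = 10, length = 2, mean = 10/2 ≈ 5.000
  cycle 1 → 0 → 1: weight = 10, length = 2, mean = 10/2 ≈ 5.000
Minimum mean = 1.000, attained e.g. along the cycle 1 → 1 with weight 1 and length 1. So λ(A) = 1/1 = 1.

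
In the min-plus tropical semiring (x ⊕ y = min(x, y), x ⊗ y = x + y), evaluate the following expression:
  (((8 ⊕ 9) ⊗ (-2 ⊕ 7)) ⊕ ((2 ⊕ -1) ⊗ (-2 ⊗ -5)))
(((8 ⊕ 9) ⊗ (-2 ⊕ 7)) ⊕ ((2 ⊕ -1) ⊗ (-2 ⊗ -5))) = -8

Expand innermost to outermost. Recall ⊕ takes the minimum of its arguments and ⊗ takes their sum. Working out the expression (((8 ⊕ 9) ⊗ (-2 ⊕ 7)) ⊕ ((2 ⊕ -1) ⊗ (-2 ⊗ -5))) gives -8.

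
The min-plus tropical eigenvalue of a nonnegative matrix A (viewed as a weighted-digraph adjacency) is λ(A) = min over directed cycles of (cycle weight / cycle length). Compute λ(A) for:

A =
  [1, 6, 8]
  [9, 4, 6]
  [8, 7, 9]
λ(A) = 1

Enumerate directed cycles and compute their means (weight / length). Sample:
  cycle 0 → 0: weight = 1, length = 1, mean = 1/1 ≈ 1.000
  cycle 1 → 1: weight = 4, length = 1, mean = 4/1 ≈ 4.000
  cycle 2 → 2: weight = 9, length = 1, mean = 9/1 ≈ 9.000
  cycle 0 → 1 → 0: weight = 15, length = 2, mean = 15/2 ≈ 7.500
  cycle 0 → 2 → 0: weight = 16, length = 2, mean = 16/2 ≈ 8.000
  cycle 1 → 0 → 1: weight = 15, length = 2, mean = 15/2 ≈ 7.500
Minimum mean = 1.000, attained e.g. along the cycle 0 → 0 with weight 1 and length 1. So λ(A) = 1/1 = 1.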